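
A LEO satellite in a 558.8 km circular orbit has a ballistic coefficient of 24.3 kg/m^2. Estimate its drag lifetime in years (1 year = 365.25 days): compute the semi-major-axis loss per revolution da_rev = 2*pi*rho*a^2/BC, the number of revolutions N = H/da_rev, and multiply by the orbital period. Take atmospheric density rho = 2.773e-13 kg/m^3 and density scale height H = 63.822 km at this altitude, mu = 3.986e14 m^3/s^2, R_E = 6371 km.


a = R_E + alt = 6929.8000 km = 6.9298e+06 m
da_rev = 2*pi*rho*a^2/BC = 2*pi*2.773e-13*(6.9298e+06)^2/24.3 = 3.443221 m per revolution
N = H/da_rev = 63822.0000 m / 3.443221 m = 18535.5528 revolutions
P = 2*pi*sqrt(a^3/mu) = 5741.0625 s
lifetime = N*P = 18535.5528 * 5741.0625 = 1.0641377e+08 s = 1231.6408 days
years = 1231.6408 / 365.25 = 3.3720 years

3.3720 years


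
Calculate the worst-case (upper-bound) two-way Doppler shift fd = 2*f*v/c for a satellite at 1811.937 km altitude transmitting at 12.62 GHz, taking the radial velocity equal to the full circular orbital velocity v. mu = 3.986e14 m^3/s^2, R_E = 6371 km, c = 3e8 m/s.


r = 8.182937e+06 m
v = sqrt(mu/r) = 6979.3350 m/s (worst-case radial velocity)
f = 12.62 GHz = 1.262e+10 Hz
fd = 2*f*v/c = 2*1.262e+10*6979.3350/3.0e+08
fd = 587194.7166 Hz

587194.7166 Hz


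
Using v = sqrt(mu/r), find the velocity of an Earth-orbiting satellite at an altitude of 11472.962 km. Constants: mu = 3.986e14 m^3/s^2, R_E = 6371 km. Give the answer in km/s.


r = R_E + alt = 6371.0 + 11472.962 = 17843.9620 km = 1.7843962e+07 m
v = sqrt(mu/r) = sqrt(3.986e14 / 1.7843962e+07) = 4726.3187 m/s = 4.7263 km/s

4.7263 km/s


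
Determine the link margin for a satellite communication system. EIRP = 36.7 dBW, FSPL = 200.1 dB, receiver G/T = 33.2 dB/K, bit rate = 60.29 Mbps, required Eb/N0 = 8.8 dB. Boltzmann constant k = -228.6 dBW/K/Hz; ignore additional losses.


C/N0 = EIRP - FSPL + G/T - k = 36.7 - 200.1 + 33.2 - (-228.6)
C/N0 = 98.4000 dB-Hz
R_b = 60.29 Mbps = 6.029e+07 bps -> 10*log10(R_b) = 77.8025 dB-Hz
Eb/N0 = C/N0 - 10*log10(R_b) = 98.4000 - 77.8025 = 20.5975 dB
Margin = Eb/N0 - Eb/N0_req = 20.5975 - 8.8 = 11.7975 dB (link closes)

11.7975 dB


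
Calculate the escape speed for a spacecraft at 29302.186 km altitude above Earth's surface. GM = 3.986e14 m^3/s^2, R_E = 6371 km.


r = 6371.0 + 29302.186 = 35673.1860 km = 3.5673186e+07 m
v_esc = sqrt(2*mu/r) = sqrt(2*3.986e14 / 3.5673186e+07)
v_esc = 4727.2949 m/s = 4.7273 km/s

4.7273 km/s


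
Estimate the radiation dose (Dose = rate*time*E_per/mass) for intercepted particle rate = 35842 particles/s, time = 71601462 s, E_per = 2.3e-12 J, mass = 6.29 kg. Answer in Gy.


Total energy deposited = rate * time * E_per
  = 35842 * 71601462 * 2.3e-12 = 5.9026 J
Dose = E_total / mass = 5.9026 / 6.29
Dose = 0.9384072 Gy

0.9384 Gy


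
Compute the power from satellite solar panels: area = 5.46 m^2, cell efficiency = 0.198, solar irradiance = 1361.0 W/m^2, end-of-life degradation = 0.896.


P = area * eta * S * degradation
P = 5.46 * 0.198 * 1361.0 * 0.896
P = 1318.3295 W

1318.3295 W


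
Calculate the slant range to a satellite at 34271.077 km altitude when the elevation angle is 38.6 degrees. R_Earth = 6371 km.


h = 34271.077 km, el = 38.6 deg
d = -R_E*sin(el) + sqrt((R_E*sin(el))^2 + 2*R_E*h + h^2)
d = -6371.0000*sin(0.6736971) + sqrt((6371.0000*0.6238796)^2 + 2*6371.0000*34271.077 + 34271.077^2)
d = 36361.1939 km

36361.1939 km


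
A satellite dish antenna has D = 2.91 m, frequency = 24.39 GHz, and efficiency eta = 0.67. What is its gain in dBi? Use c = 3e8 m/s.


lambda = c/f = 3e8 / 2.439e+10 = 0.01230012 m
G = eta*(pi*D/lambda)^2 = 0.67*(pi*2.91/0.01230012)^2
G = 370119.2021 (linear)
G = 10*log10(370119.2021) = 55.6834 dBi

55.6834 dBi


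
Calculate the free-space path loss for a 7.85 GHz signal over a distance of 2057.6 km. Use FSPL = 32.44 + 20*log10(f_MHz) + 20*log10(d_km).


f = 7.85 GHz = 7850.0000 MHz
d = 2057.6 km
FSPL = 32.44 + 20*log10(7850.0000) + 20*log10(2057.6)
FSPL = 32.44 + 77.8974 + 66.2672
FSPL = 176.6046 dB

176.6046 dB


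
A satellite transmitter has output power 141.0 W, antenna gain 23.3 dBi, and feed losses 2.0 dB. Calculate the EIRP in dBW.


Pt = 141.0 W = 21.4922 dBW
EIRP = Pt_dBW + Gt - losses = 21.4922 + 23.3 - 2.0 = 42.7922 dBW

42.7922 dBW


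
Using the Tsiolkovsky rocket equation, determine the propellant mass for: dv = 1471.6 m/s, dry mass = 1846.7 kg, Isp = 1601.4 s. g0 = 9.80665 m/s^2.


ve = Isp * g0 = 1601.4 * 9.80665 = 15704.369310 m/s
mass ratio = exp(dv/ve) = exp(1471.6/15704.369310) = 1.09823726
m_prop = m_dry * (mr - 1) = 1846.7 * (1.09823726 - 1)
m_prop = 181.4148 kg

181.4148 kg


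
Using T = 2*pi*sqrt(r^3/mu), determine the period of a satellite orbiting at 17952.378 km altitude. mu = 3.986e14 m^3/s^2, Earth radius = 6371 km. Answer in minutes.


r = 24323.3780 km = 2.4323378e+07 m
T = 2*pi*sqrt(r^3/mu) = 2*pi*sqrt(1.439036e+22 / 3.986e14)
T = 37752.6164 s = 629.2103 min

629.2103 minutes


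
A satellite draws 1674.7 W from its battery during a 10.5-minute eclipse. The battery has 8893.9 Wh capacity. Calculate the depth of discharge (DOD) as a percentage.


E_used = P * t / 60 = 1674.7 * 10.5 / 60 = 293.0725 Wh
DOD = E_used / E_total * 100 = 293.0725 / 8893.9 * 100
DOD = 3.2952 %

3.2952 %


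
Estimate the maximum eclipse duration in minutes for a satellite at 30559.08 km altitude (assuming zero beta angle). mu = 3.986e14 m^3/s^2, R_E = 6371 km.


r = 36930.0800 km
T = 1177.1460 min
Eclipse fraction = arcsin(R_E/r)/pi = arcsin(6371.0000/36930.0800)/pi
= arcsin(0.1725152)/pi = 0.05518939
Eclipse duration = 0.05518939 * 1177.1460 = 64.9660 min

64.9660 minutes


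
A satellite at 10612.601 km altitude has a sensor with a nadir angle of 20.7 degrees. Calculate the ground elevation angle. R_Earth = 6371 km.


r = R_E + alt = 16983.6010 km
Law of sines in the satellite / Earth-center / ground-point triangle:
  sin(nadir)/R_E = sin(90 + el)/r  =>  cos(el) = (r/R_E)*sin(nadir)
cos(el) = (16983.6010 / 6371.0000) * sin(20.7 deg) = 0.9422815
el = arccos(0.9422815) = 19.5617 deg
(Earth-central angle = 90 - nadir - el = 49.7383 deg)

19.5617 degrees


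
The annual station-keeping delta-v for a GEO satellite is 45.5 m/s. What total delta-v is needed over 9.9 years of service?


dV = rate * years = 45.5 * 9.9
dV = 450.4500 m/s

450.4500 m/s


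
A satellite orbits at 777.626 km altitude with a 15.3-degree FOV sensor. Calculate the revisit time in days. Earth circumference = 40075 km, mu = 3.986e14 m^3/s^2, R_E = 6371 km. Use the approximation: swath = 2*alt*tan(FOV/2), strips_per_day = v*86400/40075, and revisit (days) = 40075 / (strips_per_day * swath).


swath = 2*777.626*tan(0.1335177) = 208.8965 km
v = sqrt(mu/r) = 7467.1927 m/s = 7.4672 km/s
strips/day = v*86400/40075 = 7.4672*86400/40075 = 16.0990
coverage/day = strips * swath = 16.0990 * 208.8965 = 3363.0138 km
revisit = 40075 / 3363.0138 = 11.9164 days

11.9164 days


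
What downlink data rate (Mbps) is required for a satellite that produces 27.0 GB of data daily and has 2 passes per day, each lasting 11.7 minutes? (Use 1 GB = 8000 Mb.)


total contact time = 2 * 11.7 * 60 = 1404.0000 s
data = 27.0 GB = 216000.0000 Mb
rate = 216000.0000 / 1404.0000 = 153.8462 Mbps

153.8462 Mbps


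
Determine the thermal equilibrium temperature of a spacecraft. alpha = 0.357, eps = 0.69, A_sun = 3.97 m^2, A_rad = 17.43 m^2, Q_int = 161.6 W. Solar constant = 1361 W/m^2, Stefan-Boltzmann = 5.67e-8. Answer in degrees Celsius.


Numerator = alpha*S*A_sun + Q_int = 0.357*1361*3.97 + 161.6 = 2090.5317 W
Denominator = eps*sigma*A_rad = 0.69*5.67e-8*17.43 = 6.8191389e-07 W/K^4
T^4 = 3.0656828e+09 K^4
T = 235.3054 K = -37.8446 C

-37.8446 degrees Celsius


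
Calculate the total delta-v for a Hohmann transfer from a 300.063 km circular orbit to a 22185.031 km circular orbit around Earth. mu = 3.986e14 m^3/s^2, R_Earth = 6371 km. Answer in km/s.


r1 = 6671.0630 km = 6.671063e+06 m
r2 = 28556.0310 km = 2.8556031e+07 m
dv1 = sqrt(mu/r1)*(sqrt(2*r2/(r1+r2)) - 1) = 2112.4498 m/s
dv2 = sqrt(mu/r2)*(1 - sqrt(2*r1/(r1+r2))) = 1436.8202 m/s
total dv = |dv1| + |dv2| = 2112.4498 + 1436.8202 = 3549.2700 m/s = 3.5493 km/s

3.5493 km/s


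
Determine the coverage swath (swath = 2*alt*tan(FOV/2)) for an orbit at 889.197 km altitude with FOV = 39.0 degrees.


FOV = 39.0 deg = 0.6806784 rad
swath = 2 * alt * tan(FOV/2) = 2 * 889.197 * tan(0.3403392)
swath = 2 * 889.197 * 0.3541186
swath = 629.7623 km

629.7623 km


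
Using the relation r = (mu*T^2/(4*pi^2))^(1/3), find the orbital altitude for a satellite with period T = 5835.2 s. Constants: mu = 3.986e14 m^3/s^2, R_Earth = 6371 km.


T = 5835.2 s
r = (mu*T^2/(4*pi^2))^(1/3) = (3.986e14 * 5835.2^2 / (4*pi^2))^(1/3)
r = 7.0053475e+06 m = 7005.3475 km
alt = r - R_E = 7005.3475 - 6371 = 634.3475 km

634.3475 km


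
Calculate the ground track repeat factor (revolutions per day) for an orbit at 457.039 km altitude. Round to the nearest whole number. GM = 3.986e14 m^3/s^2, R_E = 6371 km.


r = 6.828039e+06 m
T = 2*pi*sqrt(r^3/mu) = 5615.0705 s = 93.5845 min
revs/day = 1440 / 93.5845 = 15.3872
Rounded: 15 revolutions per day

15 revolutions per day


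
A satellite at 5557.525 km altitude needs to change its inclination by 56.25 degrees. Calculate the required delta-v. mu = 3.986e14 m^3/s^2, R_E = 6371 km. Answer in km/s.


r = 11928.5250 km = 1.1928525e+07 m
V = sqrt(mu/r) = 5780.6314 m/s
di = 56.25 deg = 0.9817477 rad
dV = 2*V*sin(di/2) = 2*5780.6314*sin(0.4908739)
dV = 5449.9415 m/s = 5.4499 km/s

5.4499 km/s


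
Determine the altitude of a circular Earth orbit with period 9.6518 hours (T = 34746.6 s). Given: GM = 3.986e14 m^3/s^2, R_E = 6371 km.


T = 34746.6 s
r = (mu*T^2/(4*pi^2))^(1/3) = (3.986e14 * 34746.6^2 / (4*pi^2))^(1/3)
r = 2.3014457e+07 m = 23014.4568 km
alt = r - R_E = 23014.4568 - 6371 = 16643.4568 km

16643.4568 km


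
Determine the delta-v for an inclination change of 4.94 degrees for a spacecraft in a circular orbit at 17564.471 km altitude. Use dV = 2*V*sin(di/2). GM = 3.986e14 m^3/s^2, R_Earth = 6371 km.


r = 23935.4710 km = 2.3935471e+07 m
V = sqrt(mu/r) = 4080.8221 m/s
di = 4.94 deg = 0.08621927 rad
dV = 2*V*sin(di/2) = 2*4080.8221*sin(0.04310963)
dV = 351.7365 m/s = 0.3517365 km/s

0.3517 km/s


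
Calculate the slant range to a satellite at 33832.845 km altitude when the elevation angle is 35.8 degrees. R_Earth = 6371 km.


h = 33832.845 km, el = 35.8 deg
d = -R_E*sin(el) + sqrt((R_E*sin(el))^2 + 2*R_E*h + h^2)
d = -6371.0000*sin(0.6248279) + sqrt((6371.0000*0.5849577)^2 + 2*6371.0000*33832.845 + 33832.845^2)
d = 36143.6283 km

36143.6283 km


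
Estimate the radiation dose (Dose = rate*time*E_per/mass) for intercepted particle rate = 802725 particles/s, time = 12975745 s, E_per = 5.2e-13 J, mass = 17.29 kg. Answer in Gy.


Total energy deposited = rate * time * E_per
  = 802725 * 12975745 * 5.2e-13 = 5.4163 J
Dose = E_total / mass = 5.4163 / 17.29
Dose = 0.3132618 Gy

0.3133 Gy


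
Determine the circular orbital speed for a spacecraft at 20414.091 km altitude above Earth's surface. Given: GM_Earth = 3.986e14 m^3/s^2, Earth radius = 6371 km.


r = R_E + alt = 6371.0 + 20414.091 = 26785.0910 km = 2.6785091e+07 m
v = sqrt(mu/r) = sqrt(3.986e14 / 2.6785091e+07) = 3857.6434 m/s = 3.8576 km/s

3.8576 km/s


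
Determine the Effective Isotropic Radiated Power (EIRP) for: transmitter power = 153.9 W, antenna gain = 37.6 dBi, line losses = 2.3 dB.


Pt = 153.9 W = 21.8724 dBW
EIRP = Pt_dBW + Gt - losses = 21.8724 + 37.6 - 2.3 = 57.1724 dBW

57.1724 dBW


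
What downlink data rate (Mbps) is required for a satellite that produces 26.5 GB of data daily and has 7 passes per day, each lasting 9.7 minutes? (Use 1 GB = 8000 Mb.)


total contact time = 7 * 9.7 * 60 = 4074.0000 s
data = 26.5 GB = 212000.0000 Mb
rate = 212000.0000 / 4074.0000 = 52.0373 Mbps

52.0373 Mbps


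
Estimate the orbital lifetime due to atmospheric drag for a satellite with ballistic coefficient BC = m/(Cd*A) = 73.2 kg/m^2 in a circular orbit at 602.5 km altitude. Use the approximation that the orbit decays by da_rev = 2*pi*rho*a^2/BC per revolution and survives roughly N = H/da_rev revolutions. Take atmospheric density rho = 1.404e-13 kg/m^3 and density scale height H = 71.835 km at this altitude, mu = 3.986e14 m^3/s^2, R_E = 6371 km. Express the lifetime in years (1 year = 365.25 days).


a = R_E + alt = 6973.5000 km = 6.9735e+06 m
da_rev = 2*pi*rho*a^2/BC = 2*pi*1.404e-13*(6.9735e+06)^2/73.2 = 0.586053826 m per revolution
N = H/da_rev = 71835.0000 m / 0.586053826 m = 122574.0654 revolutions
P = 2*pi*sqrt(a^3/mu) = 5795.4535 s
lifetime = N*P = 122574.0654 * 5795.4535 = 7.103723e+08 s = 8221.9016 days
years = 8221.9016 / 365.25 = 22.5103 years

22.5103 years


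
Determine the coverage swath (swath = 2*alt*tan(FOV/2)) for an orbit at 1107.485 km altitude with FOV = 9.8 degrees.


FOV = 9.8 deg = 0.1710423 rad
swath = 2 * alt * tan(FOV/2) = 2 * 1107.485 * tan(0.08552113)
swath = 2 * 1107.485 * 0.08573024
swath = 189.8899 km

189.8899 km


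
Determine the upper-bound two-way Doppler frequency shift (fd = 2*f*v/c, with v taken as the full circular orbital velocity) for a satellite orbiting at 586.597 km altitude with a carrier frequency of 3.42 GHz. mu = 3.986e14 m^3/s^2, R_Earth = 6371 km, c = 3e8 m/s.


r = 6.957597e+06 m
v = sqrt(mu/r) = 7569.0088 m/s (worst-case radial velocity)
f = 3.42 GHz = 3.42e+09 Hz
fd = 2*f*v/c = 2*3.42e+09*7569.0088/3.0e+08
fd = 172573.4015 Hz

172573.4015 Hz


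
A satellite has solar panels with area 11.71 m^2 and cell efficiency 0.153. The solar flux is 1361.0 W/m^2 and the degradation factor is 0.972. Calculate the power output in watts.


P = area * eta * S * degradation
P = 11.71 * 0.153 * 1361.0 * 0.972
P = 2370.1330 W

2370.1330 W


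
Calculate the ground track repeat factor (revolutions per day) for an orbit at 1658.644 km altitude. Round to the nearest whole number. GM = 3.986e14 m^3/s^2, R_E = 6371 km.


r = 8.029644e+06 m
T = 2*pi*sqrt(r^3/mu) = 7160.7029 s = 119.3450 min
revs/day = 1440 / 119.3450 = 12.0659
Rounded: 12 revolutions per day

12 revolutions per day


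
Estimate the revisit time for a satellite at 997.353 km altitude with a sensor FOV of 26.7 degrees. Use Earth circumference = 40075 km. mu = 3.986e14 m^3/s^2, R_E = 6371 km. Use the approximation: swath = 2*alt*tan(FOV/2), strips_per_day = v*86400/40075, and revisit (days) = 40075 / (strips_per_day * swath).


swath = 2*997.353*tan(0.2330015) = 473.3669 km
v = sqrt(mu/r) = 7355.0128 m/s = 7.3550 km/s
strips/day = v*86400/40075 = 7.3550*86400/40075 = 15.8571
coverage/day = strips * swath = 15.8571 * 473.3669 = 7506.2239 km
revisit = 40075 / 7506.2239 = 5.3389 days

5.3389 days


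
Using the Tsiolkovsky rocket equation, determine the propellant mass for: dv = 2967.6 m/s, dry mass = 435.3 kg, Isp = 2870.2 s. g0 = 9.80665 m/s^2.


ve = Isp * g0 = 2870.2 * 9.80665 = 28147.046830 m/s
mass ratio = exp(dv/ve) = exp(2967.6/28147.046830) = 1.11119056
m_prop = m_dry * (mr - 1) = 435.3 * (1.11119056 - 1)
m_prop = 48.4013 kg

48.4013 kg


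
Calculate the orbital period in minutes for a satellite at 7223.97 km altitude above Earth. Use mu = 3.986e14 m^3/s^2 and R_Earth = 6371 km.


r = 13594.9700 km = 1.359497e+07 m
T = 2*pi*sqrt(r^3/mu) = 2*pi*sqrt(2.512666e+21 / 3.986e14)
T = 15775.3354 s = 262.9223 min

262.9223 minutes


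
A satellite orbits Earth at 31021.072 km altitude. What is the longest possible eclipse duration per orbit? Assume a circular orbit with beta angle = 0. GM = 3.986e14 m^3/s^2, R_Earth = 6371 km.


r = 37392.0720 km
T = 1199.3040 min
Eclipse fraction = arcsin(R_E/r)/pi = arcsin(6371.0000/37392.0720)/pi
= arcsin(0.1703837)/pi = 0.05450072
Eclipse duration = 0.05450072 * 1199.3040 = 65.3629 min

65.3629 minutes


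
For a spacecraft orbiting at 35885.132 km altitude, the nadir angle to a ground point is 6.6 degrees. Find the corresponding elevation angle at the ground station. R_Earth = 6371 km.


r = R_E + alt = 42256.1320 km
Law of sines in the satellite / Earth-center / ground-point triangle:
  sin(nadir)/R_E = sin(90 + el)/r  =>  cos(el) = (r/R_E)*sin(nadir)
cos(el) = (42256.1320 / 6371.0000) * sin(6.6 deg) = 0.7623292
el = arccos(0.7623292) = 40.3300 deg
(Earth-central angle = 90 - nadir - el = 43.0700 deg)

40.3300 degrees


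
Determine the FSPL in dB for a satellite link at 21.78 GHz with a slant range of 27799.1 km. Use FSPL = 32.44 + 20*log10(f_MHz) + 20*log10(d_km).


f = 21.78 GHz = 21780.0000 MHz
d = 27799.1 km
FSPL = 32.44 + 20*log10(21780.0000) + 20*log10(27799.1)
FSPL = 32.44 + 86.7612 + 88.8806
FSPL = 208.0818 dB

208.0818 dB


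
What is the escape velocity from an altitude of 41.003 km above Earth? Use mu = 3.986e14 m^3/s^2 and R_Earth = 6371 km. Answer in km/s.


r = 6371.0 + 41.003 = 6412.0030 km = 6.412003e+06 m
v_esc = sqrt(2*mu/r) = sqrt(2*3.986e14 / 6.412003e+06)
v_esc = 11150.3060 m/s = 11.1503 km/s

11.1503 km/s


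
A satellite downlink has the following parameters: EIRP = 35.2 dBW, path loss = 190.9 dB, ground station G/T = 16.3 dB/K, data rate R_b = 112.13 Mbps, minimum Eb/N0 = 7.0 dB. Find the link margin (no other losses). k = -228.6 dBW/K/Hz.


C/N0 = EIRP - FSPL + G/T - k = 35.2 - 190.9 + 16.3 - (-228.6)
C/N0 = 89.2000 dB-Hz
R_b = 112.13 Mbps = 1.1213e+08 bps -> 10*log10(R_b) = 80.4972 dB-Hz
Eb/N0 = C/N0 - 10*log10(R_b) = 89.2000 - 80.4972 = 8.7028 dB
Margin = Eb/N0 - Eb/N0_req = 8.7028 - 7.0 = 1.7028 dB (link closes)

1.7028 dB


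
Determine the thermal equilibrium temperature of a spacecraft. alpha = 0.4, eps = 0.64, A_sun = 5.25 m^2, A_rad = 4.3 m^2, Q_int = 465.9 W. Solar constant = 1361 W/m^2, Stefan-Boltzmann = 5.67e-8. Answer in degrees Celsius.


Numerator = alpha*S*A_sun + Q_int = 0.4*1361*5.25 + 465.9 = 3324.0000 W
Denominator = eps*sigma*A_rad = 0.64*5.67e-8*4.3 = 1.560384e-07 W/K^4
T^4 = 2.1302449e+10 K^4
T = 382.0387 K = 108.8887 C

108.8887 degrees Celsius


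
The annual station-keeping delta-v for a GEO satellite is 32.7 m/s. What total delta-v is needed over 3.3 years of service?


dV = rate * years = 32.7 * 3.3
dV = 107.9100 m/s

107.9100 m/s


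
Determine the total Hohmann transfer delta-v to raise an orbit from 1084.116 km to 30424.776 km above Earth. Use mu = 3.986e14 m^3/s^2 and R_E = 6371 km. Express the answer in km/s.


r1 = 7455.1160 km = 7.455116e+06 m
r2 = 36795.7760 km = 3.6795776e+07 m
dv1 = sqrt(mu/r1)*(sqrt(2*r2/(r1+r2)) - 1) = 2117.5362 m/s
dv2 = sqrt(mu/r2)*(1 - sqrt(2*r1/(r1+r2))) = 1380.7999 m/s
total dv = |dv1| + |dv2| = 2117.5362 + 1380.7999 = 3498.3360 m/s = 3.4983 km/s

3.4983 km/s


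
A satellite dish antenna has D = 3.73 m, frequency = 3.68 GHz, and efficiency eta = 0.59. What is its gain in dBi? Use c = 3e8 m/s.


lambda = c/f = 3e8 / 3.68e+09 = 0.08152174 m
G = eta*(pi*D/lambda)^2 = 0.59*(pi*3.73/0.08152174)^2
G = 12190.5289 (linear)
G = 10*log10(12190.5289) = 40.8602 dBi

40.8602 dBi


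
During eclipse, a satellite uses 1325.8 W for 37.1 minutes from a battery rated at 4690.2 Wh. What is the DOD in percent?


E_used = P * t / 60 = 1325.8 * 37.1 / 60 = 819.7863 Wh
DOD = E_used / E_total * 100 = 819.7863 / 4690.2 * 100
DOD = 17.4787 %

17.4787 %


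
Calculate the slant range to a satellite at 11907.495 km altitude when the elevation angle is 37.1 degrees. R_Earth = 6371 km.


h = 11907.495 km, el = 37.1 deg
d = -R_E*sin(el) + sqrt((R_E*sin(el))^2 + 2*R_E*h + h^2)
d = -6371.0000*sin(0.6475172) + sqrt((6371.0000*0.603208)^2 + 2*6371.0000*11907.495 + 11907.495^2)
d = 13714.9424 km

13714.9424 km


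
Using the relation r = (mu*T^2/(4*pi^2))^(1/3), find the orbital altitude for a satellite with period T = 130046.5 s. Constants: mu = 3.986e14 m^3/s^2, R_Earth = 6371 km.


T = 130046.5 s
r = (mu*T^2/(4*pi^2))^(1/3) = (3.986e14 * 130046.5^2 / (4*pi^2))^(1/3)
r = 5.5478533e+07 m = 55478.5325 km
alt = r - R_E = 55478.5325 - 6371 = 49107.5325 km

49107.5325 km


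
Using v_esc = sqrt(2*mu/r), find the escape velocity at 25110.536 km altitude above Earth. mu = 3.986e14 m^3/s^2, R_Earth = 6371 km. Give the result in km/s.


r = 6371.0 + 25110.536 = 31481.5360 km = 3.1481536e+07 m
v_esc = sqrt(2*mu/r) = sqrt(2*3.986e14 / 3.1481536e+07)
v_esc = 5032.1744 m/s = 5.0322 km/s

5.0322 km/s


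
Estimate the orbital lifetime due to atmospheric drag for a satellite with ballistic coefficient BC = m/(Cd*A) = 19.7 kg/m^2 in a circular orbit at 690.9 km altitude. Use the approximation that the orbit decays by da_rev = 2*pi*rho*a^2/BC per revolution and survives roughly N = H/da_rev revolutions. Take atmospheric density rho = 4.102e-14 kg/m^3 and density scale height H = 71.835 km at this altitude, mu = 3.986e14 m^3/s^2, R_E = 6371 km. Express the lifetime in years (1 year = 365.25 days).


a = R_E + alt = 7061.9000 km = 7.0619e+06 m
da_rev = 2*pi*rho*a^2/BC = 2*pi*4.102e-14*(7.0619e+06)^2/19.7 = 0.652457797 m per revolution
N = H/da_rev = 71835.0000 m / 0.652457797 m = 110099.0752 revolutions
P = 2*pi*sqrt(a^3/mu) = 5906.0017 s
lifetime = N*P = 110099.0752 * 5906.0017 = 6.5024532e+08 s = 7525.9875 days
years = 7525.9875 / 365.25 = 20.6050 years

20.6050 years


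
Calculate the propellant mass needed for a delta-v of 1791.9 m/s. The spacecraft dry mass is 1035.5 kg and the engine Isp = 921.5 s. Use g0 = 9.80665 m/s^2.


ve = Isp * g0 = 921.5 * 9.80665 = 9036.827975 m/s
mass ratio = exp(dv/ve) = exp(1791.9/9036.827975) = 1.21931424
m_prop = m_dry * (mr - 1) = 1035.5 * (1.21931424 - 1)
m_prop = 227.0999 kg

227.0999 kg


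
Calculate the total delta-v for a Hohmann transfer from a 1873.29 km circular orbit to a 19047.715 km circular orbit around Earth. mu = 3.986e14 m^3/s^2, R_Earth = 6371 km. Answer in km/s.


r1 = 8244.2900 km = 8.24429e+06 m
r2 = 25418.7150 km = 2.5418715e+07 m
dv1 = sqrt(mu/r1)*(sqrt(2*r2/(r1+r2)) - 1) = 1591.5908 m/s
dv2 = sqrt(mu/r2)*(1 - sqrt(2*r1/(r1+r2))) = 1188.5197 m/s
total dv = |dv1| + |dv2| = 1591.5908 + 1188.5197 = 2780.1104 m/s = 2.7801 km/s

2.7801 km/s


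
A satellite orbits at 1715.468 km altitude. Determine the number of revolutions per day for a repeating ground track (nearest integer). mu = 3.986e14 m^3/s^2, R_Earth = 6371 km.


r = 8.086468e+06 m
T = 2*pi*sqrt(r^3/mu) = 7236.8493 s = 120.6142 min
revs/day = 1440 / 120.6142 = 11.9389
Rounded: 12 revolutions per day

12 revolutions per day


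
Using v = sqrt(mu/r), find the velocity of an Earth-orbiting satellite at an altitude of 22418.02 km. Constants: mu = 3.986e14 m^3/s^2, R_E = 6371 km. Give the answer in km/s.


r = R_E + alt = 6371.0 + 22418.02 = 28789.0200 km = 2.878902e+07 m
v = sqrt(mu/r) = sqrt(3.986e14 / 2.878902e+07) = 3720.9618 m/s = 3.7210 km/s

3.7210 km/s


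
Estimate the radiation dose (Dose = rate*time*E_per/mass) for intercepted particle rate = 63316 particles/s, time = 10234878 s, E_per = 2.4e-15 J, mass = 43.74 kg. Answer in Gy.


Total energy deposited = rate * time * E_per
  = 63316 * 10234878 * 2.4e-15 = 0.001555276 J
Dose = E_total / mass = 0.001555276 / 43.74
Dose = 3.5557286e-05 Gy

3.5557e-05 Gy


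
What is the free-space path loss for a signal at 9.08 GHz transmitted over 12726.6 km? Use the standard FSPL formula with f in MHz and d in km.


f = 9.08 GHz = 9080.0000 MHz
d = 12726.6 km
FSPL = 32.44 + 20*log10(9080.0000) + 20*log10(12726.6)
FSPL = 32.44 + 79.1617 + 82.0942
FSPL = 193.6960 dB

193.6960 dB


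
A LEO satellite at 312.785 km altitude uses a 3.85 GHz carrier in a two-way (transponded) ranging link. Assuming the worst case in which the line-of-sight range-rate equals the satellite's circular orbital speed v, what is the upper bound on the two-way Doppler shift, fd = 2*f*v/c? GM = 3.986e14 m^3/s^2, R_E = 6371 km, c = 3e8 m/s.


r = 6.683785e+06 m
v = sqrt(mu/r) = 7722.4910 m/s (worst-case radial velocity)
f = 3.85 GHz = 3.85e+09 Hz
fd = 2*f*v/c = 2*3.85e+09*7722.4910/3.0e+08
fd = 198210.6026 Hz

198210.6026 Hz


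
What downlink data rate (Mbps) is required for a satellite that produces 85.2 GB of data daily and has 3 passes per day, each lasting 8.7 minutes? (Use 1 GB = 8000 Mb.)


total contact time = 3 * 8.7 * 60 = 1566.0000 s
data = 85.2 GB = 681600.0000 Mb
rate = 681600.0000 / 1566.0000 = 435.2490 Mbps

435.2490 Mbps


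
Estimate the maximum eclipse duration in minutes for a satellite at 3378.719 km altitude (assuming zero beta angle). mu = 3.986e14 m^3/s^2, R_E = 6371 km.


r = 9749.7190 km
T = 159.6791 min
Eclipse fraction = arcsin(R_E/r)/pi = arcsin(6371.0000/9749.7190)/pi
= arcsin(0.6534547)/pi = 0.226681
Eclipse duration = 0.226681 * 159.6791 = 36.1962 min

36.1962 minutes


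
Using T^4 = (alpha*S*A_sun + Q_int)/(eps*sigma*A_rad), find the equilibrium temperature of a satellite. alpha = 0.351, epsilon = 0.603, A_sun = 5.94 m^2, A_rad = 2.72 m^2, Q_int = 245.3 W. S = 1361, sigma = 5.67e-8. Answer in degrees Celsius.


Numerator = alpha*S*A_sun + Q_int = 0.351*1361*5.94 + 245.3 = 3082.9033 W
Denominator = eps*sigma*A_rad = 0.603*5.67e-8*2.72 = 9.2997072e-08 W/K^4
T^4 = 3.3150542e+10 K^4
T = 426.7000 K = 153.5500 C

153.5500 degrees Celsius


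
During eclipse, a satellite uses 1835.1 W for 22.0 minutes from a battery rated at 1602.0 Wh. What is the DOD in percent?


E_used = P * t / 60 = 1835.1 * 22.0 / 60 = 672.8700 Wh
DOD = E_used / E_total * 100 = 672.8700 / 1602.0 * 100
DOD = 42.0019 %

42.0019 %


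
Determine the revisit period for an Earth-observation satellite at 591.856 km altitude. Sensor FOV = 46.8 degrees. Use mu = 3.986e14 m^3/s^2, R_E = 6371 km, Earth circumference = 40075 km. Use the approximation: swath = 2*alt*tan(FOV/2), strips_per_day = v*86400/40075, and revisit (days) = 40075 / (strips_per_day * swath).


swath = 2*591.856*tan(0.408407) = 512.2379 km
v = sqrt(mu/r) = 7566.1499 m/s = 7.5661 km/s
strips/day = v*86400/40075 = 7.5661*86400/40075 = 16.3123
coverage/day = strips * swath = 16.3123 * 512.2379 = 8355.7778 km
revisit = 40075 / 8355.7778 = 4.7961 days

4.7961 days


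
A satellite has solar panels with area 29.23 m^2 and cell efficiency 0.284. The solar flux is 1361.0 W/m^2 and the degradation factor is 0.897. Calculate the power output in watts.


P = area * eta * S * degradation
P = 29.23 * 0.284 * 1361.0 * 0.897
P = 10134.3926 W

10134.3926 W


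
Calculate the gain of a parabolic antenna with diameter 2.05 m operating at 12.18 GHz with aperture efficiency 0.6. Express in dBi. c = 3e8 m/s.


lambda = c/f = 3e8 / 1.218e+10 = 0.02463054 m
G = eta*(pi*D/lambda)^2 = 0.6*(pi*2.05/0.02463054)^2
G = 41021.4290 (linear)
G = 10*log10(41021.4290) = 46.1301 dBi

46.1301 dBi


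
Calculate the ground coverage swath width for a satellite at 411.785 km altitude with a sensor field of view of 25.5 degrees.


FOV = 25.5 deg = 0.445059 rad
swath = 2 * alt * tan(FOV/2) = 2 * 411.785 * tan(0.2225295)
swath = 2 * 411.785 * 0.2262769
swath = 186.3549 km

186.3549 km


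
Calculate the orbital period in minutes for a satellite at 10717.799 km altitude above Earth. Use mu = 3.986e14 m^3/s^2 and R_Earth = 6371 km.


r = 17088.7990 km = 1.7088799e+07 m
T = 2*pi*sqrt(r^3/mu) = 2*pi*sqrt(4.9903916e+21 / 3.986e14)
T = 22232.0000 s = 370.5333 min

370.5333 minutes


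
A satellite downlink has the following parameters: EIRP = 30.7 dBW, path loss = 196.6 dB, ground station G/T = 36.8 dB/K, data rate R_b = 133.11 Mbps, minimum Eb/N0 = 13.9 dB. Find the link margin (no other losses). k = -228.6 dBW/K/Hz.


C/N0 = EIRP - FSPL + G/T - k = 30.7 - 196.6 + 36.8 - (-228.6)
C/N0 = 99.5000 dB-Hz
R_b = 133.11 Mbps = 1.3311e+08 bps -> 10*log10(R_b) = 81.2421 dB-Hz
Eb/N0 = C/N0 - 10*log10(R_b) = 99.5000 - 81.2421 = 18.2579 dB
Margin = Eb/N0 - Eb/N0_req = 18.2579 - 13.9 = 4.3579 dB (link closes)

4.3579 dB


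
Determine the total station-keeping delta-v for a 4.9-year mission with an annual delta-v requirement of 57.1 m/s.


dV = rate * years = 57.1 * 4.9
dV = 279.7900 m/s

279.7900 m/s


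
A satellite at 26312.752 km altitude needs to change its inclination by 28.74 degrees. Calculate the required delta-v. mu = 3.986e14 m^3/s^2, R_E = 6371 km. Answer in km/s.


r = 32683.7520 km = 3.2683752e+07 m
V = sqrt(mu/r) = 3492.2288 m/s
di = 28.74 deg = 0.5016076 rad
dV = 2*V*sin(di/2) = 2*3492.2288*sin(0.2508038)
dV = 1733.4216 m/s = 1.7334 km/s

1.7334 km/s


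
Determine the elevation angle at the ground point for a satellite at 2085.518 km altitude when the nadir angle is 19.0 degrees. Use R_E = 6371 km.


r = R_E + alt = 8456.5180 km
Law of sines in the satellite / Earth-center / ground-point triangle:
  sin(nadir)/R_E = sin(90 + el)/r  =>  cos(el) = (r/R_E)*sin(nadir)
cos(el) = (8456.5180 / 6371.0000) * sin(19.0 deg) = 0.4321414
el = arccos(0.4321414) = 64.3965 deg
(Earth-central angle = 90 - nadir - el = 6.6035 deg)

64.3965 degrees


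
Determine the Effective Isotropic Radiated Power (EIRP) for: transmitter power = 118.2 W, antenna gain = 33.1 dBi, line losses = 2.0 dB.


Pt = 118.2 W = 20.7262 dBW
EIRP = Pt_dBW + Gt - losses = 20.7262 + 33.1 - 2.0 = 51.8262 dBW

51.8262 dBW


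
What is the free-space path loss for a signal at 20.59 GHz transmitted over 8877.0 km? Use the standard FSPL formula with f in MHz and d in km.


f = 20.59 GHz = 20590.0000 MHz
d = 8877.0 km
FSPL = 32.44 + 20*log10(20590.0000) + 20*log10(8877.0)
FSPL = 32.44 + 86.2731 + 78.9653
FSPL = 197.6785 dB

197.6785 dB


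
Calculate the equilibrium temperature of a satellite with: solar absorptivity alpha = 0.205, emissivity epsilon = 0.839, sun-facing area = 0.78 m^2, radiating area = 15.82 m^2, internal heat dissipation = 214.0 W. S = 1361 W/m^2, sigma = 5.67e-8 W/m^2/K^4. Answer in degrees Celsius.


Numerator = alpha*S*A_sun + Q_int = 0.205*1361*0.78 + 214.0 = 431.6239 W
Denominator = eps*sigma*A_rad = 0.839*5.67e-8*15.82 = 7.5257797e-07 W/K^4
T^4 = 5.7352716e+08 K^4
T = 154.7528 K = -118.3972 C

-118.3972 degrees Celsius


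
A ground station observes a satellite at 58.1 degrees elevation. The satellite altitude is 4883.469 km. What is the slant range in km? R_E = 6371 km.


h = 4883.469 km, el = 58.1 deg
d = -R_E*sin(el) + sqrt((R_E*sin(el))^2 + 2*R_E*h + h^2)
d = -6371.0000*sin(1.0140) + sqrt((6371.0000*0.8489717)^2 + 2*6371.0000*4883.469 + 4883.469^2)
d = 5330.3137 km

5330.3137 km


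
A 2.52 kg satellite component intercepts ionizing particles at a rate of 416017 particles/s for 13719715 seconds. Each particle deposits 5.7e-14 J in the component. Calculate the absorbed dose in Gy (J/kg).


Total energy deposited = rate * time * E_per
  = 416017 * 13719715 * 5.7e-14 = 0.3253352 J
Dose = E_total / mass = 0.3253352 / 2.52
Dose = 0.1291013 Gy

0.1291 Gy


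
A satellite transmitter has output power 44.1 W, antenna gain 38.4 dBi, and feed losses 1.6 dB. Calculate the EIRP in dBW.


Pt = 44.1 W = 16.4444 dBW
EIRP = Pt_dBW + Gt - losses = 16.4444 + 38.4 - 1.6 = 53.2444 dBW

53.2444 dBW


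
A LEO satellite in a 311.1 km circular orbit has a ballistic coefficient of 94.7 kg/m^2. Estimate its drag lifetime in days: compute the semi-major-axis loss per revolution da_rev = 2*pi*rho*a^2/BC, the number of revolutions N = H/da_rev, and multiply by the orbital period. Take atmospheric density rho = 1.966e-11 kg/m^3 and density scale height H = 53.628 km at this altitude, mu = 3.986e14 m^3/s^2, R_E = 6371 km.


a = R_E + alt = 6682.1000 km = 6.6821e+06 m
da_rev = 2*pi*rho*a^2/BC = 2*pi*1.966e-11*(6.6821e+06)^2/94.7 = 58.242411 m per revolution
N = H/da_rev = 53628.0000 m / 58.242411 m = 920.7723 revolutions
P = 2*pi*sqrt(a^3/mu) = 5436.0154 s
lifetime = N*P = 920.7723 * 5436.0154 = 5.0053325e+06 s = 57.9321 days

57.9321 days


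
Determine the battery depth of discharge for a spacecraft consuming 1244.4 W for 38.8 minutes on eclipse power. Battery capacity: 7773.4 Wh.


E_used = P * t / 60 = 1244.4 * 38.8 / 60 = 804.7120 Wh
DOD = E_used / E_total * 100 = 804.7120 / 7773.4 * 100
DOD = 10.3521 %

10.3521 %


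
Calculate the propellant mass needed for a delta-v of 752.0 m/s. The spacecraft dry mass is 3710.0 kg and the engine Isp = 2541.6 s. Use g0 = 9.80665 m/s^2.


ve = Isp * g0 = 2541.6 * 9.80665 = 24924.581640 m/s
mass ratio = exp(dv/ve) = exp(752.0/24924.581640) = 1.03063078
m_prop = m_dry * (mr - 1) = 3710.0 * (1.03063078 - 1)
m_prop = 113.6402 kg

113.6402 kg


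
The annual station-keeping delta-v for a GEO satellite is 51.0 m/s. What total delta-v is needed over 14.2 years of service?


dV = rate * years = 51.0 * 14.2
dV = 724.2000 m/s

724.2000 m/s


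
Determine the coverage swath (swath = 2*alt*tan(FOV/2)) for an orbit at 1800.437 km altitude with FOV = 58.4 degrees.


FOV = 58.4 deg = 1.0193 rad
swath = 2 * alt * tan(FOV/2) = 2 * 1800.437 * tan(0.5096361)
swath = 2 * 1800.437 * 0.5588811
swath = 2012.4605 km

2012.4605 km


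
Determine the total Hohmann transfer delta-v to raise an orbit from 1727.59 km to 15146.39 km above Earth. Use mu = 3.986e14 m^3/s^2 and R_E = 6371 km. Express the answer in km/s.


r1 = 8098.5900 km = 8.09859e+06 m
r2 = 21517.3900 km = 2.151739e+07 m
dv1 = sqrt(mu/r1)*(sqrt(2*r2/(r1+r2)) - 1) = 1441.3042 m/s
dv2 = sqrt(mu/r2)*(1 - sqrt(2*r1/(r1+r2))) = 1121.0607 m/s
total dv = |dv1| + |dv2| = 1441.3042 + 1121.0607 = 2562.3649 m/s = 2.5624 km/s

2.5624 km/s


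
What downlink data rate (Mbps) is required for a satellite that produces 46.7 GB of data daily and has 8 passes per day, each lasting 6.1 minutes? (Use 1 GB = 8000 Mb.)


total contact time = 8 * 6.1 * 60 = 2928.0000 s
data = 46.7 GB = 373600.0000 Mb
rate = 373600.0000 / 2928.0000 = 127.5956 Mbps

127.5956 Mbps


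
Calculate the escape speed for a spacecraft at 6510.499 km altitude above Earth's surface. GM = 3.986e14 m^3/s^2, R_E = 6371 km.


r = 6371.0 + 6510.499 = 12881.4990 km = 1.2881499e+07 m
v_esc = sqrt(2*mu/r) = sqrt(2*3.986e14 / 1.2881499e+07)
v_esc = 7866.8423 m/s = 7.8668 km/s

7.8668 km/s


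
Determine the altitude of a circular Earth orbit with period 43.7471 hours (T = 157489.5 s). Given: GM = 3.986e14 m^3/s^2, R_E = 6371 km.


T = 157489.5 s
r = (mu*T^2/(4*pi^2))^(1/3) = (3.986e14 * 157489.5^2 / (4*pi^2))^(1/3)
r = 6.3031879e+07 m = 63031.8792 km
alt = r - R_E = 63031.8792 - 6371 = 56660.8792 km

56660.8792 km


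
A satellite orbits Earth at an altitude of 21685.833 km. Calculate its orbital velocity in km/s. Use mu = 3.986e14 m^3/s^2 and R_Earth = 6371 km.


r = R_E + alt = 6371.0 + 21685.833 = 28056.8330 km = 2.8056833e+07 m
v = sqrt(mu/r) = sqrt(3.986e14 / 2.8056833e+07) = 3769.2012 m/s = 3.7692 km/s

3.7692 km/s


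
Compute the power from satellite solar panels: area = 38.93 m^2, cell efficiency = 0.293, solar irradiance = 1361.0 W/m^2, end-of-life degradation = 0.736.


P = area * eta * S * degradation
P = 38.93 * 0.293 * 1361.0 * 0.736
P = 11425.8354 W

11425.8354 W


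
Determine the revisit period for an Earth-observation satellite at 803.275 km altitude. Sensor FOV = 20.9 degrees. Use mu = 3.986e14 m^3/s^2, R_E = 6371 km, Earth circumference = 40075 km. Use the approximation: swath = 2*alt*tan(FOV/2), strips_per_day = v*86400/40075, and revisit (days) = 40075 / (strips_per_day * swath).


swath = 2*803.275*tan(0.1823869) = 296.3065 km
v = sqrt(mu/r) = 7453.8326 m/s = 7.4538 km/s
strips/day = v*86400/40075 = 7.4538*86400/40075 = 16.0701
coverage/day = strips * swath = 16.0701 * 296.3065 = 4761.6896 km
revisit = 40075 / 4761.6896 = 8.4161 days

8.4161 days


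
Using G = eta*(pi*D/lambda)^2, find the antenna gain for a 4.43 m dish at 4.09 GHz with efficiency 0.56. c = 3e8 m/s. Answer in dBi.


lambda = c/f = 3e8 / 4.09e+09 = 0.07334963 m
G = eta*(pi*D/lambda)^2 = 0.56*(pi*4.43/0.07334963)^2
G = 20160.4087 (linear)
G = 10*log10(20160.4087) = 43.0450 dBi

43.0450 dBi


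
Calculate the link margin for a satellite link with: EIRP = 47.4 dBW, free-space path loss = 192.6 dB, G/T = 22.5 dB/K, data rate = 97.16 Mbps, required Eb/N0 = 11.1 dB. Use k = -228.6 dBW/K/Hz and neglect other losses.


C/N0 = EIRP - FSPL + G/T - k = 47.4 - 192.6 + 22.5 - (-228.6)
C/N0 = 105.9000 dB-Hz
R_b = 97.16 Mbps = 9.716e+07 bps -> 10*log10(R_b) = 79.8749 dB-Hz
Eb/N0 = C/N0 - 10*log10(R_b) = 105.9000 - 79.8749 = 26.0251 dB
Margin = Eb/N0 - Eb/N0_req = 26.0251 - 11.1 = 14.9251 dB (link closes)

14.9251 dB


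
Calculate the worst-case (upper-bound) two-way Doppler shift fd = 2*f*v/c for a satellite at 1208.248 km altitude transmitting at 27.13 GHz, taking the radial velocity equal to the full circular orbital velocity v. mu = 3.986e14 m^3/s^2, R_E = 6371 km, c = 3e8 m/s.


r = 7.579248e+06 m
v = sqrt(mu/r) = 7251.9631 m/s (worst-case radial velocity)
f = 27.13 GHz = 2.713e+10 Hz
fd = 2*f*v/c = 2*2.713e+10*7251.9631/3.0e+08
fd = 1.3116384e+06 Hz

1.3116e+06 Hz


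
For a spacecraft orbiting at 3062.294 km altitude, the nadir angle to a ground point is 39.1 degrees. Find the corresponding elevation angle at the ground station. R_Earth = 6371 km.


r = R_E + alt = 9433.2940 km
Law of sines in the satellite / Earth-center / ground-point triangle:
  sin(nadir)/R_E = sin(90 + el)/r  =>  cos(el) = (r/R_E)*sin(nadir)
cos(el) = (9433.2940 / 6371.0000) * sin(39.1 deg) = 0.9338173
el = arccos(0.9338173) = 20.9621 deg
(Earth-central angle = 90 - nadir - el = 29.9379 deg)

20.9621 degrees


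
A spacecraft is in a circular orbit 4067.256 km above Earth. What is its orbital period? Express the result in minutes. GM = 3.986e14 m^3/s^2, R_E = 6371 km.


r = 10438.2560 km = 1.0438256e+07 m
T = 2*pi*sqrt(r^3/mu) = 2*pi*sqrt(1.137323e+21 / 3.986e14)
T = 10613.3659 s = 176.8894 min

176.8894 minutes


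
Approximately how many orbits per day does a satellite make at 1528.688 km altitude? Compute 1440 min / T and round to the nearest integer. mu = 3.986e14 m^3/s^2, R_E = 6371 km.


r = 7.899688e+06 m
T = 2*pi*sqrt(r^3/mu) = 6987.5693 s = 116.4595 min
revs/day = 1440 / 116.4595 = 12.3648
Rounded: 12 revolutions per day

12 revolutions per day


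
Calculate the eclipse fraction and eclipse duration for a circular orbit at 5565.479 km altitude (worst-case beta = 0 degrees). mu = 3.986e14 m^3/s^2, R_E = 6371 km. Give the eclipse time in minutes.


r = 11936.4790 km
T = 216.3089 min
Eclipse fraction = arcsin(R_E/r)/pi = arcsin(6371.0000/11936.4790)/pi
= arcsin(0.533742)/pi = 0.1792146
Eclipse duration = 0.1792146 * 216.3089 = 38.7657 min

38.7657 minutes


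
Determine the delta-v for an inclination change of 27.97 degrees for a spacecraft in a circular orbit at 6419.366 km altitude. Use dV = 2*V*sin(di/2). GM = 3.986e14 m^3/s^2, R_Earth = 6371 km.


r = 12790.3660 km = 1.2790366e+07 m
V = sqrt(mu/r) = 5582.4798 m/s
di = 27.97 deg = 0.4881686 rad
dV = 2*V*sin(di/2) = 2*5582.4798*sin(0.2440843)
dV = 2698.2119 m/s = 2.6982 km/s

2.6982 km/s


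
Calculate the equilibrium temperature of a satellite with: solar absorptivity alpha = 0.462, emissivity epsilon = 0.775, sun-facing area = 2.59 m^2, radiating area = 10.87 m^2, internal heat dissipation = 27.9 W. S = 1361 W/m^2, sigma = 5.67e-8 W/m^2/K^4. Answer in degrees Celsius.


Numerator = alpha*S*A_sun + Q_int = 0.462*1361*2.59 + 27.9 = 1656.4454 W
Denominator = eps*sigma*A_rad = 0.775*5.67e-8*10.87 = 4.7765497e-07 W/K^4
T^4 = 3.46787e+09 K^4
T = 242.6698 K = -30.4802 C

-30.4802 degrees Celsius


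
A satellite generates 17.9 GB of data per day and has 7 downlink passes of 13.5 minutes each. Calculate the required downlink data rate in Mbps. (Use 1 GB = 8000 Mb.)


total contact time = 7 * 13.5 * 60 = 5670.0000 s
data = 17.9 GB = 143200.0000 Mb
rate = 143200.0000 / 5670.0000 = 25.2557 Mbps

25.2557 Mbps


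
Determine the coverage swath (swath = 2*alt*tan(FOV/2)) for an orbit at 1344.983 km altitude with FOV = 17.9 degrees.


FOV = 17.9 deg = 0.3124139 rad
swath = 2 * alt * tan(FOV/2) = 2 * 1344.983 * tan(0.156207)
swath = 2 * 1344.983 * 0.15749
swath = 423.6428 km

423.6428 km


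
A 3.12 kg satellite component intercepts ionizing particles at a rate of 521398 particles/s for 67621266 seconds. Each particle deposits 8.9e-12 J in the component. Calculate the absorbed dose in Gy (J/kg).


Total energy deposited = rate * time * E_per
  = 521398 * 67621266 * 8.9e-12 = 313.7926 J
Dose = E_total / mass = 313.7926 / 3.12
Dose = 100.5745 Gy

100.5745 Gy
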